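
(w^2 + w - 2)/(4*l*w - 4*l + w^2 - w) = (w + 2)/(4*l + w)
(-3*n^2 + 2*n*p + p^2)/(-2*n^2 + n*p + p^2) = (3*n + p)/(2*n + p)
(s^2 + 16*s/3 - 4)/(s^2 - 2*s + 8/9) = 3*(s + 6)/(3*s - 4)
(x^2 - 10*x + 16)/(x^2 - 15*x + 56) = (x - 2)/(x - 7)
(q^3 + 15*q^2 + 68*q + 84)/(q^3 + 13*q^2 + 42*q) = (q + 2)/q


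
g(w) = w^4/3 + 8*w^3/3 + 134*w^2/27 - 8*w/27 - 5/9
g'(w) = 4*w^3/3 + 8*w^2 + 268*w/27 - 8/27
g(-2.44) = 2.79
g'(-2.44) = 3.74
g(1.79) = 33.53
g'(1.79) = 50.75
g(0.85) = 4.59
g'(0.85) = 14.74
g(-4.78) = -2.97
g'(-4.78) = -10.58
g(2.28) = 65.18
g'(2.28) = 79.73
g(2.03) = 47.26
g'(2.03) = 63.97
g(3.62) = 247.15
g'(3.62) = 203.72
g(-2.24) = 3.43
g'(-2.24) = 2.62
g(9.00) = 4529.78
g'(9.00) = 1709.04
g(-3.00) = 0.00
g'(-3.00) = 5.93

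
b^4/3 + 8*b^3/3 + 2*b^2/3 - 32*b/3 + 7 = (b/3 + 1)*(b - 1)^2*(b + 7)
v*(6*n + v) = 6*n*v + v^2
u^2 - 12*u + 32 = (u - 8)*(u - 4)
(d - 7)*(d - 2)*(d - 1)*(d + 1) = d^4 - 9*d^3 + 13*d^2 + 9*d - 14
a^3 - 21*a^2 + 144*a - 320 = (a - 8)^2*(a - 5)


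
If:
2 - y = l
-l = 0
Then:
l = 0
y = 2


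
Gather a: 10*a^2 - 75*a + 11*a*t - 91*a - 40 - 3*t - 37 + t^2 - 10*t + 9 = 10*a^2 + a*(11*t - 166) + t^2 - 13*t - 68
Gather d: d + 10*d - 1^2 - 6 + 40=11*d + 33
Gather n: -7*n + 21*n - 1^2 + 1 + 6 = 14*n + 6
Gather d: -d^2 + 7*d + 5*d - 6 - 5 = -d^2 + 12*d - 11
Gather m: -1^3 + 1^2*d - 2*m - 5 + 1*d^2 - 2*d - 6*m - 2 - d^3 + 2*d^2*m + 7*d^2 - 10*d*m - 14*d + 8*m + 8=-d^3 + 8*d^2 - 15*d + m*(2*d^2 - 10*d)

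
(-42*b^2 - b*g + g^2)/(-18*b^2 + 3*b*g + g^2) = (7*b - g)/(3*b - g)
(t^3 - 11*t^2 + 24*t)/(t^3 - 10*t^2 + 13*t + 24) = t/(t + 1)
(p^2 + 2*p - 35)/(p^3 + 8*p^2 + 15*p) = (p^2 + 2*p - 35)/(p*(p^2 + 8*p + 15))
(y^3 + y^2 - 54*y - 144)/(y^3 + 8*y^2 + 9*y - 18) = (y - 8)/(y - 1)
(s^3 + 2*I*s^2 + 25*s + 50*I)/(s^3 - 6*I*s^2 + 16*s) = (s^2 + 25)/(s*(s - 8*I))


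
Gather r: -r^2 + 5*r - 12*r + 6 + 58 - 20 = -r^2 - 7*r + 44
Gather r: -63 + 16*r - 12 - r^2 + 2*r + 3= -r^2 + 18*r - 72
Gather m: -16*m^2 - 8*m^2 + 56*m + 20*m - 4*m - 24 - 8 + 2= -24*m^2 + 72*m - 30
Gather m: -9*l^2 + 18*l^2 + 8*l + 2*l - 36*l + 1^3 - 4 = 9*l^2 - 26*l - 3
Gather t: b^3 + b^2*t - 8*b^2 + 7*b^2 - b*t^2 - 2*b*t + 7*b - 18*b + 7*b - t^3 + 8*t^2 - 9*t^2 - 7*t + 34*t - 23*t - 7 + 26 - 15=b^3 - b^2 - 4*b - t^3 + t^2*(-b - 1) + t*(b^2 - 2*b + 4) + 4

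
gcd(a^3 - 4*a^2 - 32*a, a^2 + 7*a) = a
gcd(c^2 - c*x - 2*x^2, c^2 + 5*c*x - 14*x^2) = -c + 2*x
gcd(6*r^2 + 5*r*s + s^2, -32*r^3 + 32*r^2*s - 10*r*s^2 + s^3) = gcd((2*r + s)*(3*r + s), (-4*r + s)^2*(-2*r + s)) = 1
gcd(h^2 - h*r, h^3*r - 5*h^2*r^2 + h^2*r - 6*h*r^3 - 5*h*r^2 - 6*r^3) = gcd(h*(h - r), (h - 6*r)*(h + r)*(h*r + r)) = 1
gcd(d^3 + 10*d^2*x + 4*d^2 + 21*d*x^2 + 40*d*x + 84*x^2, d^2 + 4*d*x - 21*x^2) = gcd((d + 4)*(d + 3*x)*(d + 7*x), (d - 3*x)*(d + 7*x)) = d + 7*x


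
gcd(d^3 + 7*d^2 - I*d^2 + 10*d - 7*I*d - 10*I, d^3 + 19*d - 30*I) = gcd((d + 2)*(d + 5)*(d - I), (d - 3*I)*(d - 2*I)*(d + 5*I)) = 1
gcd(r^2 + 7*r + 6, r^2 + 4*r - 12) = r + 6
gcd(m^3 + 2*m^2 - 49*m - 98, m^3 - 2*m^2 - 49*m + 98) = m^2 - 49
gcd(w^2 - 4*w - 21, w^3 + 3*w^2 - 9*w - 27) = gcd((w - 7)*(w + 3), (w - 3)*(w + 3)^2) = w + 3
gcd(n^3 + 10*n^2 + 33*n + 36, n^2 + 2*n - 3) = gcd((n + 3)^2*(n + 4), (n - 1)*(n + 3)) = n + 3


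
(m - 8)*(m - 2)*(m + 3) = m^3 - 7*m^2 - 14*m + 48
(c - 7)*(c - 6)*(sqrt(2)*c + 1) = sqrt(2)*c^3 - 13*sqrt(2)*c^2 + c^2 - 13*c + 42*sqrt(2)*c + 42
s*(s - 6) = s^2 - 6*s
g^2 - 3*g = g*(g - 3)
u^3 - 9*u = u*(u - 3)*(u + 3)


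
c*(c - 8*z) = c^2 - 8*c*z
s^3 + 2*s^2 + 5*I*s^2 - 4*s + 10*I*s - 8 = (s + 2)*(s + I)*(s + 4*I)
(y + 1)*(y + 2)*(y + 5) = y^3 + 8*y^2 + 17*y + 10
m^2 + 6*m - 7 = (m - 1)*(m + 7)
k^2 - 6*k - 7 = (k - 7)*(k + 1)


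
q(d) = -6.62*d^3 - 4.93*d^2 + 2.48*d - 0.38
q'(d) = -19.86*d^2 - 9.86*d + 2.48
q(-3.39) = 192.46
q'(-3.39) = -192.33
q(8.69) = -4695.40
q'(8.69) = -1582.95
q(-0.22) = -1.09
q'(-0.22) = 3.69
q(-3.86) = 297.32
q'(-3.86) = -255.37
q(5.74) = -1400.55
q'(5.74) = -708.46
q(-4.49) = 488.33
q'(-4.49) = -353.63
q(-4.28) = 417.72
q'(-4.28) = -319.12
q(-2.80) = 99.35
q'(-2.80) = -125.61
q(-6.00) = 1237.18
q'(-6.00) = -653.32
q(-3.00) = 126.55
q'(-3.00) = -146.68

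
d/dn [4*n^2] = 8*n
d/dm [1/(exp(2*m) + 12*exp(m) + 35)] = 2*(-exp(m) - 6)*exp(m)/(exp(2*m) + 12*exp(m) + 35)^2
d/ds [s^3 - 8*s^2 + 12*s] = 3*s^2 - 16*s + 12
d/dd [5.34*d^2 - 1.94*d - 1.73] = 10.68*d - 1.94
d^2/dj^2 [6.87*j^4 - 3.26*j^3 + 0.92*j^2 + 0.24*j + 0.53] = 82.44*j^2 - 19.56*j + 1.84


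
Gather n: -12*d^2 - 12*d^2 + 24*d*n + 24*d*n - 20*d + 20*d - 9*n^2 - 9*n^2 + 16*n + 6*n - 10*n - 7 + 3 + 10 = -24*d^2 - 18*n^2 + n*(48*d + 12) + 6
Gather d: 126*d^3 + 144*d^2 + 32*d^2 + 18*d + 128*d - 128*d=126*d^3 + 176*d^2 + 18*d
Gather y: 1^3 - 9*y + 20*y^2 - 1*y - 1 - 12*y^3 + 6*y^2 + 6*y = -12*y^3 + 26*y^2 - 4*y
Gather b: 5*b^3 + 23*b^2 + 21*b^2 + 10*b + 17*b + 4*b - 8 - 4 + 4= 5*b^3 + 44*b^2 + 31*b - 8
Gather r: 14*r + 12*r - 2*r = 24*r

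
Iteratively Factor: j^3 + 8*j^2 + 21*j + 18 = (j + 3)*(j^2 + 5*j + 6) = (j + 2)*(j + 3)*(j + 3)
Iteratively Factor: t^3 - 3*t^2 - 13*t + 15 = (t - 5)*(t^2 + 2*t - 3) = (t - 5)*(t + 3)*(t - 1)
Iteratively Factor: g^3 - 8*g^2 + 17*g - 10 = (g - 5)*(g^2 - 3*g + 2) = (g - 5)*(g - 2)*(g - 1)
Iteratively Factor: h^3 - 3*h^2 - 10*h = (h - 5)*(h^2 + 2*h) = (h - 5)*(h + 2)*(h)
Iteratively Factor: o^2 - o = (o - 1)*(o)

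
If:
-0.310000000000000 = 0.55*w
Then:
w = -0.56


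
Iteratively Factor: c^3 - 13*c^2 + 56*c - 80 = (c - 4)*(c^2 - 9*c + 20) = (c - 5)*(c - 4)*(c - 4)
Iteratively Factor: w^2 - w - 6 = (w - 3)*(w + 2)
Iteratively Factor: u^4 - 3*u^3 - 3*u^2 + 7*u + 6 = (u - 2)*(u^3 - u^2 - 5*u - 3) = (u - 2)*(u + 1)*(u^2 - 2*u - 3) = (u - 3)*(u - 2)*(u + 1)*(u + 1)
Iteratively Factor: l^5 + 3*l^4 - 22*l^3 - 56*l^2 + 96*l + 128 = (l - 2)*(l^4 + 5*l^3 - 12*l^2 - 80*l - 64) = (l - 2)*(l + 4)*(l^3 + l^2 - 16*l - 16) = (l - 2)*(l + 1)*(l + 4)*(l^2 - 16) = (l - 4)*(l - 2)*(l + 1)*(l + 4)*(l + 4)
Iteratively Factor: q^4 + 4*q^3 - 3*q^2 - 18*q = (q)*(q^3 + 4*q^2 - 3*q - 18) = q*(q + 3)*(q^2 + q - 6) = q*(q - 2)*(q + 3)*(q + 3)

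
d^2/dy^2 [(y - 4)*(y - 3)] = 2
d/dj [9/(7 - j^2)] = 18*j/(j^2 - 7)^2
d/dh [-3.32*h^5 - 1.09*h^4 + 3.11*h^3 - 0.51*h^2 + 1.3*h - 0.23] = -16.6*h^4 - 4.36*h^3 + 9.33*h^2 - 1.02*h + 1.3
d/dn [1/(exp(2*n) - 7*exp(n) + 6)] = (7 - 2*exp(n))*exp(n)/(exp(2*n) - 7*exp(n) + 6)^2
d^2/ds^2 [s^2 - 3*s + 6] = 2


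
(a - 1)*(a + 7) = a^2 + 6*a - 7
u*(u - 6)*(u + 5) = u^3 - u^2 - 30*u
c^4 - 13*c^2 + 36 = (c - 3)*(c - 2)*(c + 2)*(c + 3)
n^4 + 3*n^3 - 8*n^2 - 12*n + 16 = (n - 2)*(n - 1)*(n + 2)*(n + 4)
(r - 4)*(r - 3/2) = r^2 - 11*r/2 + 6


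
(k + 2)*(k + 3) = k^2 + 5*k + 6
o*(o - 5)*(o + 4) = o^3 - o^2 - 20*o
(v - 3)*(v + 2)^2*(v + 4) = v^4 + 5*v^3 - 4*v^2 - 44*v - 48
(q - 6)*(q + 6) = q^2 - 36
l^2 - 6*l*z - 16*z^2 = (l - 8*z)*(l + 2*z)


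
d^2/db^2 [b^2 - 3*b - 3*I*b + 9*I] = 2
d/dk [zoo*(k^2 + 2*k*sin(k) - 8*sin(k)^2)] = zoo*(k*cos(k) + k + sin(k) + sin(2*k)/2)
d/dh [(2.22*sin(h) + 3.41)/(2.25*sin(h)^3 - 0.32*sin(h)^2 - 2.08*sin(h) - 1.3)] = (-9.99*sin(h)^3 - 22.3071*sin(h)^2 + 2.1824*sin(h) + 4.2068)*cos(h)/(5.0625*sin(h)^6 - 1.44*sin(h)^5 - 9.2576*sin(h)^4 - 4.5188*sin(h)^3 + 5.1584*sin(h)^2 + 5.408*sin(h) + 1.69)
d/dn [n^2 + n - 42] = 2*n + 1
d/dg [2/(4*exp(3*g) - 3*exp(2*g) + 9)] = (12 - 24*exp(g))*exp(2*g)/(4*exp(3*g) - 3*exp(2*g) + 9)^2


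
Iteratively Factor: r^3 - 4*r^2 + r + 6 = (r - 3)*(r^2 - r - 2) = (r - 3)*(r - 2)*(r + 1)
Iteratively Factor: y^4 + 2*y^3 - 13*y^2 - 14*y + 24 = (y - 1)*(y^3 + 3*y^2 - 10*y - 24) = (y - 1)*(y + 4)*(y^2 - y - 6) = (y - 1)*(y + 2)*(y + 4)*(y - 3)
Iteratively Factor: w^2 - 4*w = (w - 4)*(w)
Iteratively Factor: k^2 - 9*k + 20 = (k - 4)*(k - 5)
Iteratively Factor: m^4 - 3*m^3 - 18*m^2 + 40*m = (m + 4)*(m^3 - 7*m^2 + 10*m) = (m - 2)*(m + 4)*(m^2 - 5*m) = (m - 5)*(m - 2)*(m + 4)*(m)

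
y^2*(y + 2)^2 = y^4 + 4*y^3 + 4*y^2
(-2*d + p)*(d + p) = -2*d^2 - d*p + p^2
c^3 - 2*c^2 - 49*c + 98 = (c - 7)*(c - 2)*(c + 7)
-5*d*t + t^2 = t*(-5*d + t)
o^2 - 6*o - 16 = (o - 8)*(o + 2)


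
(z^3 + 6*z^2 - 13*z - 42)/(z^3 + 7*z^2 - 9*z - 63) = (z + 2)/(z + 3)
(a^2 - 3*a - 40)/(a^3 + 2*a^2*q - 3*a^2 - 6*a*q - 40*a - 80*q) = 1/(a + 2*q)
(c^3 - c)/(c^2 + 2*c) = (c^2 - 1)/(c + 2)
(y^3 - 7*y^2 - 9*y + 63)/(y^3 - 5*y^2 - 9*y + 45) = (y - 7)/(y - 5)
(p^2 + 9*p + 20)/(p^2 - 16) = (p + 5)/(p - 4)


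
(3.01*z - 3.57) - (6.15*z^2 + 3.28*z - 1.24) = -6.15*z^2 - 0.27*z - 2.33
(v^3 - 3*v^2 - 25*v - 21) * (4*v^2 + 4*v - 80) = 4*v^5 - 8*v^4 - 192*v^3 + 56*v^2 + 1916*v + 1680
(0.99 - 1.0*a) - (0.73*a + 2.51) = -1.73*a - 1.52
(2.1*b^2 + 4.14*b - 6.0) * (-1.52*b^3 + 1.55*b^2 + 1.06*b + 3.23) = -3.192*b^5 - 3.0378*b^4 + 17.763*b^3 + 1.8714*b^2 + 7.0122*b - 19.38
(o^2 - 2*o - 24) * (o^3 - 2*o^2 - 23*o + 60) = o^5 - 4*o^4 - 43*o^3 + 154*o^2 + 432*o - 1440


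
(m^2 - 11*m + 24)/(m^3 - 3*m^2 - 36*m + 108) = (m - 8)/(m^2 - 36)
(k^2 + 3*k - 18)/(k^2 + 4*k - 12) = (k - 3)/(k - 2)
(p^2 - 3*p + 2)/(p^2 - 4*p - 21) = (-p^2 + 3*p - 2)/(-p^2 + 4*p + 21)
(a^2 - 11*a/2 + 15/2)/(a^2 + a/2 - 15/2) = (a - 3)/(a + 3)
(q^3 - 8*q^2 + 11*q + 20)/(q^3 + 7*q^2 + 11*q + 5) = (q^2 - 9*q + 20)/(q^2 + 6*q + 5)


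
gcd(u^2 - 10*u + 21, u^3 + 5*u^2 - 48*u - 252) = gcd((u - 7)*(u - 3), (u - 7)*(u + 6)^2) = u - 7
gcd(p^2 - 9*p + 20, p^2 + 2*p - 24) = p - 4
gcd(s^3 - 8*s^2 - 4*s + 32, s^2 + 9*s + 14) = s + 2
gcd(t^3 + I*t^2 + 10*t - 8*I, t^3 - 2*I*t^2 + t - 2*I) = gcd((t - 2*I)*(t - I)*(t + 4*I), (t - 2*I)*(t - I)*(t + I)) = t^2 - 3*I*t - 2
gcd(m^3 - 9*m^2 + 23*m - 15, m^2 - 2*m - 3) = m - 3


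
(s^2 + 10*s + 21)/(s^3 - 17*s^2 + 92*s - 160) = (s^2 + 10*s + 21)/(s^3 - 17*s^2 + 92*s - 160)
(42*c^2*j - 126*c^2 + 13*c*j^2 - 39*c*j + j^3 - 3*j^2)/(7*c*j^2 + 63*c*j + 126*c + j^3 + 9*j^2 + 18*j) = (6*c*j - 18*c + j^2 - 3*j)/(j^2 + 9*j + 18)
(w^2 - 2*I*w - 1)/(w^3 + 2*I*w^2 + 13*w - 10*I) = (w - I)/(w^2 + 3*I*w + 10)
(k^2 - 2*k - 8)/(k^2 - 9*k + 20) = (k + 2)/(k - 5)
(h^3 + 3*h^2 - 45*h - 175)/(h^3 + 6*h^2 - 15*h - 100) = (h - 7)/(h - 4)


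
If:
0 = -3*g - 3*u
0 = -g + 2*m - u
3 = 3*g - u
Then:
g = 3/4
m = 0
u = -3/4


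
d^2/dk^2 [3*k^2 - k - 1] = 6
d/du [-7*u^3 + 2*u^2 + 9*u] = -21*u^2 + 4*u + 9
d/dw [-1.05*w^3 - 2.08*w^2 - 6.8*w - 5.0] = -3.15*w^2 - 4.16*w - 6.8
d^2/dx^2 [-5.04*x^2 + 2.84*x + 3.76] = -10.0800000000000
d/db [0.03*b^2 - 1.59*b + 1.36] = 0.06*b - 1.59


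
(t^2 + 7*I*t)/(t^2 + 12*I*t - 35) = t/(t + 5*I)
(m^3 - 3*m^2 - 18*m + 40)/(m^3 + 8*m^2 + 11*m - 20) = (m^2 - 7*m + 10)/(m^2 + 4*m - 5)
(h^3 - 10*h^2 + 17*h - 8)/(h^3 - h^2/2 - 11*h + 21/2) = 2*(h^2 - 9*h + 8)/(2*h^2 + h - 21)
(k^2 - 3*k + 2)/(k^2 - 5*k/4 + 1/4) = 4*(k - 2)/(4*k - 1)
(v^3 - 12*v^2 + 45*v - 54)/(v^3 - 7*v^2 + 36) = (v - 3)/(v + 2)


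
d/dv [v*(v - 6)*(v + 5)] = 3*v^2 - 2*v - 30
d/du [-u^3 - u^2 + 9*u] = -3*u^2 - 2*u + 9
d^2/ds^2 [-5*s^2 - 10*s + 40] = -10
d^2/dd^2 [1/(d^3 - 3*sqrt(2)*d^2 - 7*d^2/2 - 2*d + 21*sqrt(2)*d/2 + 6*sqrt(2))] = 4*((-6*d + 7 + 6*sqrt(2))*(2*d^3 - 6*sqrt(2)*d^2 - 7*d^2 - 4*d + 21*sqrt(2)*d + 12*sqrt(2)) + (-6*d^2 + 14*d + 12*sqrt(2)*d - 21*sqrt(2) + 4)^2)/(2*d^3 - 6*sqrt(2)*d^2 - 7*d^2 - 4*d + 21*sqrt(2)*d + 12*sqrt(2))^3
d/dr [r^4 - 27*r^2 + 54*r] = 4*r^3 - 54*r + 54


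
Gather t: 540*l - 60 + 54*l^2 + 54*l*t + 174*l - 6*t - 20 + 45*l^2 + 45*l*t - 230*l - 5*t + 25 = 99*l^2 + 484*l + t*(99*l - 11) - 55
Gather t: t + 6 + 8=t + 14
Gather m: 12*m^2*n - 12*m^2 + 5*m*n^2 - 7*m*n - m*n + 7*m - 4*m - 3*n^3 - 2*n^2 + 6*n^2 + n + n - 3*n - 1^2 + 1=m^2*(12*n - 12) + m*(5*n^2 - 8*n + 3) - 3*n^3 + 4*n^2 - n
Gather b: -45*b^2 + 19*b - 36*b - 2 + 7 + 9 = -45*b^2 - 17*b + 14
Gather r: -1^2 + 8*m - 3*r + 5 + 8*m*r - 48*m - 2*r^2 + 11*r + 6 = -40*m - 2*r^2 + r*(8*m + 8) + 10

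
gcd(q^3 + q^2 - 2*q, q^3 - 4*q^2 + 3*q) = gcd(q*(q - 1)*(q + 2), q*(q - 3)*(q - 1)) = q^2 - q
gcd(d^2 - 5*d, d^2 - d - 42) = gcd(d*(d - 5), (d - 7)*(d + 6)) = 1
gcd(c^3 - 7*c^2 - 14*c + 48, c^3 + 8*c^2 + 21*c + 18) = c + 3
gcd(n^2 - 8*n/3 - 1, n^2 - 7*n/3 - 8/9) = n + 1/3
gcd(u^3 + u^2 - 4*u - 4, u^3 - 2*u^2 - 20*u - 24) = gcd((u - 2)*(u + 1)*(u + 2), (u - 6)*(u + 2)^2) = u + 2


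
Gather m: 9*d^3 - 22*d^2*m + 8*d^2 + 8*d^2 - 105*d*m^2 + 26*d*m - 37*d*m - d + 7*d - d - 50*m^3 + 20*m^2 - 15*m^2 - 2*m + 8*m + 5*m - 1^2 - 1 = 9*d^3 + 16*d^2 + 5*d - 50*m^3 + m^2*(5 - 105*d) + m*(-22*d^2 - 11*d + 11) - 2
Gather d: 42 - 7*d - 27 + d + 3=18 - 6*d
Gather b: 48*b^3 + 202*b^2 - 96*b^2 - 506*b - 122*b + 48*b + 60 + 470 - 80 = 48*b^3 + 106*b^2 - 580*b + 450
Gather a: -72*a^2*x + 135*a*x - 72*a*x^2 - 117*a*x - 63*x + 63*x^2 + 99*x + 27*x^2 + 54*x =-72*a^2*x + a*(-72*x^2 + 18*x) + 90*x^2 + 90*x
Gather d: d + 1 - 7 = d - 6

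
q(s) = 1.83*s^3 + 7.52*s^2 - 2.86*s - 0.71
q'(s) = 5.49*s^2 + 15.04*s - 2.86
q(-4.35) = 3.40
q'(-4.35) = 35.60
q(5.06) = 414.44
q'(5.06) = 213.81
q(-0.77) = 5.12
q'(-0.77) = -11.19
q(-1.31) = 11.83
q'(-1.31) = -13.14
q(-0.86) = 6.15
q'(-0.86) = -11.73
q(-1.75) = 17.52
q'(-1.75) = -12.37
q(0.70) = 1.60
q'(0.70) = 10.36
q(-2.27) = 23.13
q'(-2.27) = -8.71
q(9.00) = 1916.74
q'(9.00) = 577.19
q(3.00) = 107.80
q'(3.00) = 91.67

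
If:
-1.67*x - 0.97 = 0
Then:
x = -0.58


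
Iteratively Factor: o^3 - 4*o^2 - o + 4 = (o + 1)*(o^2 - 5*o + 4) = (o - 1)*(o + 1)*(o - 4)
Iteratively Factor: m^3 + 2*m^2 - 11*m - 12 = (m + 1)*(m^2 + m - 12) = (m + 1)*(m + 4)*(m - 3)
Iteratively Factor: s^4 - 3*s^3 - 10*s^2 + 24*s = (s - 4)*(s^3 + s^2 - 6*s) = (s - 4)*(s + 3)*(s^2 - 2*s) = (s - 4)*(s - 2)*(s + 3)*(s)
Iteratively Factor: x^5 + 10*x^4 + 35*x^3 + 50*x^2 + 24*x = (x)*(x^4 + 10*x^3 + 35*x^2 + 50*x + 24) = x*(x + 4)*(x^3 + 6*x^2 + 11*x + 6) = x*(x + 2)*(x + 4)*(x^2 + 4*x + 3) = x*(x + 1)*(x + 2)*(x + 4)*(x + 3)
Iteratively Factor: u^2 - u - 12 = (u + 3)*(u - 4)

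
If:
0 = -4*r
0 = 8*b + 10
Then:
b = -5/4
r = 0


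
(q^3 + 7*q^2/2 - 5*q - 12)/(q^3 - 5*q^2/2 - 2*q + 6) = (q + 4)/(q - 2)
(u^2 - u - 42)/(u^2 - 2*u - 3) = (-u^2 + u + 42)/(-u^2 + 2*u + 3)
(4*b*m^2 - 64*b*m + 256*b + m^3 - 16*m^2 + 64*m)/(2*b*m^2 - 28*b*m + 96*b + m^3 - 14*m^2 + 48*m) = (4*b*m - 32*b + m^2 - 8*m)/(2*b*m - 12*b + m^2 - 6*m)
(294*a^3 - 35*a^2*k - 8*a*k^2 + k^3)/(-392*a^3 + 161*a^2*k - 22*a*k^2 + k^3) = (-6*a - k)/(8*a - k)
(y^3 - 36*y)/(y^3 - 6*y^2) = (y + 6)/y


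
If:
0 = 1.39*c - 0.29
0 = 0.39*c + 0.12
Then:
No Solution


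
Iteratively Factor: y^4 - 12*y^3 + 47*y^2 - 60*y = (y - 4)*(y^3 - 8*y^2 + 15*y) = (y - 4)*(y - 3)*(y^2 - 5*y) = (y - 5)*(y - 4)*(y - 3)*(y)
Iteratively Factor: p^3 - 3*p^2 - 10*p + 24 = (p - 4)*(p^2 + p - 6) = (p - 4)*(p - 2)*(p + 3)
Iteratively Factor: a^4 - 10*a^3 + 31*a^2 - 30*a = (a - 3)*(a^3 - 7*a^2 + 10*a) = (a - 3)*(a - 2)*(a^2 - 5*a) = a*(a - 3)*(a - 2)*(a - 5)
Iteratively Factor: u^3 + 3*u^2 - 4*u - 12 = (u - 2)*(u^2 + 5*u + 6) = (u - 2)*(u + 2)*(u + 3)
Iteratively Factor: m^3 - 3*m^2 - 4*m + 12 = (m - 2)*(m^2 - m - 6) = (m - 2)*(m + 2)*(m - 3)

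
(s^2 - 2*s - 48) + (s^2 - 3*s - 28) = 2*s^2 - 5*s - 76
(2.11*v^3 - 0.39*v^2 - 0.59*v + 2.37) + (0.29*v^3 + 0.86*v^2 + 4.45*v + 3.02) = 2.4*v^3 + 0.47*v^2 + 3.86*v + 5.39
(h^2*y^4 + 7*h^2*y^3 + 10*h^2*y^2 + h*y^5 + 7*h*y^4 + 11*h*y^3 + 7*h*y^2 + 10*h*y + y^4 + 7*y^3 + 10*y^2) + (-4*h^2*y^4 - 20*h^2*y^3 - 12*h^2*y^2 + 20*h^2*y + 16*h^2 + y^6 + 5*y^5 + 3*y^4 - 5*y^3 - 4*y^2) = -3*h^2*y^4 - 13*h^2*y^3 - 2*h^2*y^2 + 20*h^2*y + 16*h^2 + h*y^5 + 7*h*y^4 + 11*h*y^3 + 7*h*y^2 + 10*h*y + y^6 + 5*y^5 + 4*y^4 + 2*y^3 + 6*y^2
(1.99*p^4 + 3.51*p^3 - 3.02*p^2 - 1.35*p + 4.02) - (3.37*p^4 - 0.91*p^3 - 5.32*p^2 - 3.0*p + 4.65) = -1.38*p^4 + 4.42*p^3 + 2.3*p^2 + 1.65*p - 0.630000000000001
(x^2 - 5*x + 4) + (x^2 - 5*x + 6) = 2*x^2 - 10*x + 10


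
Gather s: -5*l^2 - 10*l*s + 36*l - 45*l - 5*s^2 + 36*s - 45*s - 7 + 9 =-5*l^2 - 9*l - 5*s^2 + s*(-10*l - 9) + 2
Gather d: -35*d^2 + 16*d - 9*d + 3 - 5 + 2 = -35*d^2 + 7*d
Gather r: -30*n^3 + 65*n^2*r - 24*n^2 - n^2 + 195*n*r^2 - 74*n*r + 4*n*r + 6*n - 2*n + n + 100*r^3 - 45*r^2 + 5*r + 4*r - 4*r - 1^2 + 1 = -30*n^3 - 25*n^2 + 5*n + 100*r^3 + r^2*(195*n - 45) + r*(65*n^2 - 70*n + 5)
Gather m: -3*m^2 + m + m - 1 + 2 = -3*m^2 + 2*m + 1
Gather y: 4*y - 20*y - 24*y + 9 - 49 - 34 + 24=-40*y - 50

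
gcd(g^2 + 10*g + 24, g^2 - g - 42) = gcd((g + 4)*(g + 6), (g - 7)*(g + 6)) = g + 6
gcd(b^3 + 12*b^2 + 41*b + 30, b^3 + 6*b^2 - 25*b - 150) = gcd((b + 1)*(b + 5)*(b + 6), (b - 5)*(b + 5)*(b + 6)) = b^2 + 11*b + 30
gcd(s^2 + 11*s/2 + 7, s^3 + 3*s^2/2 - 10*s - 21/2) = s + 7/2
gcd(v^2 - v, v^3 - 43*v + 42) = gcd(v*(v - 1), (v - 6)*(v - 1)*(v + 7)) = v - 1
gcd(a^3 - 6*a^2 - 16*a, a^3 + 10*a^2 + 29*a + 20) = 1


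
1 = 1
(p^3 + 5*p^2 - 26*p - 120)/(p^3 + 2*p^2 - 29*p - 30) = (p + 4)/(p + 1)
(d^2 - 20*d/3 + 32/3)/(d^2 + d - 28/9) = 3*(3*d^2 - 20*d + 32)/(9*d^2 + 9*d - 28)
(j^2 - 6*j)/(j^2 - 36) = j/(j + 6)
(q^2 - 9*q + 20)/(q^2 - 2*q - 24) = (-q^2 + 9*q - 20)/(-q^2 + 2*q + 24)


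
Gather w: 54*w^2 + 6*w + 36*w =54*w^2 + 42*w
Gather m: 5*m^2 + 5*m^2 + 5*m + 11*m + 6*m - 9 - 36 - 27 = 10*m^2 + 22*m - 72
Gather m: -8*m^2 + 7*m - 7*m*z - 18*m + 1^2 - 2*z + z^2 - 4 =-8*m^2 + m*(-7*z - 11) + z^2 - 2*z - 3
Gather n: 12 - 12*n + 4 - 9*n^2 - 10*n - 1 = -9*n^2 - 22*n + 15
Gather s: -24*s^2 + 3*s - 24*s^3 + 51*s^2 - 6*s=-24*s^3 + 27*s^2 - 3*s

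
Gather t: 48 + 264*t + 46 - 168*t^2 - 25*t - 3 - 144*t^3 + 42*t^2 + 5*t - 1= -144*t^3 - 126*t^2 + 244*t + 90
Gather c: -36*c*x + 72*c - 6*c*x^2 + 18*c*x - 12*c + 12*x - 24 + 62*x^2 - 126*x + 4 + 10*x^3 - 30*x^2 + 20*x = c*(-6*x^2 - 18*x + 60) + 10*x^3 + 32*x^2 - 94*x - 20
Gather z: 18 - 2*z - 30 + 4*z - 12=2*z - 24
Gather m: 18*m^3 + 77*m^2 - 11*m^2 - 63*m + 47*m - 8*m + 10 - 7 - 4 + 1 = 18*m^3 + 66*m^2 - 24*m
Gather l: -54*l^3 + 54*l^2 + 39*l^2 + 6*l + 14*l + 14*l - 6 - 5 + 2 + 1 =-54*l^3 + 93*l^2 + 34*l - 8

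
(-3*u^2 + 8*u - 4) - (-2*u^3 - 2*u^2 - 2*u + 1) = 2*u^3 - u^2 + 10*u - 5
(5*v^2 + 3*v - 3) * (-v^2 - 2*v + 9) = -5*v^4 - 13*v^3 + 42*v^2 + 33*v - 27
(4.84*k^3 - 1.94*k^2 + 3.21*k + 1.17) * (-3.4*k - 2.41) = -16.456*k^4 - 5.0684*k^3 - 6.2386*k^2 - 11.7141*k - 2.8197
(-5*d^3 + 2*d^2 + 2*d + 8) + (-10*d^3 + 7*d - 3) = -15*d^3 + 2*d^2 + 9*d + 5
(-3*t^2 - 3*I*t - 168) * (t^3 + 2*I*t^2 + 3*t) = -3*t^5 - 9*I*t^4 - 171*t^3 - 345*I*t^2 - 504*t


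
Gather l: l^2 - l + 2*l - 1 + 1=l^2 + l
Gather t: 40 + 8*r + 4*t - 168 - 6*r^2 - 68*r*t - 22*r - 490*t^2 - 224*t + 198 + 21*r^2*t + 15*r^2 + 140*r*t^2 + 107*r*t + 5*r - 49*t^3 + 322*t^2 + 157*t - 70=9*r^2 - 9*r - 49*t^3 + t^2*(140*r - 168) + t*(21*r^2 + 39*r - 63)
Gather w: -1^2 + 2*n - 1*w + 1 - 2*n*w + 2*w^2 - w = 2*n + 2*w^2 + w*(-2*n - 2)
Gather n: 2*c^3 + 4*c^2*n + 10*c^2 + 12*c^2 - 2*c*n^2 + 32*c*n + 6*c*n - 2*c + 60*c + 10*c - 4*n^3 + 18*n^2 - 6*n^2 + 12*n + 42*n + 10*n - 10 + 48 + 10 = 2*c^3 + 22*c^2 + 68*c - 4*n^3 + n^2*(12 - 2*c) + n*(4*c^2 + 38*c + 64) + 48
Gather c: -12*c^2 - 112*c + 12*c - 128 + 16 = -12*c^2 - 100*c - 112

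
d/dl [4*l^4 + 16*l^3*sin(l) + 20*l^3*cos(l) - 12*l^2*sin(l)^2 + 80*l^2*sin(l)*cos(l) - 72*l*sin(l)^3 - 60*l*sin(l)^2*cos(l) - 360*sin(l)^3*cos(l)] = -20*l^3*sin(l) + 16*l^3*cos(l) + 16*l^3 - 160*l^2*sin(l)^2 - 24*l^2*sin(l)*cos(l) + 48*l^2*sin(l) + 60*l^2*cos(l) + 80*l^2 + 180*l*sin(l)^3 - 216*l*sin(l)^2*cos(l) - 24*l*sin(l)^2 + 160*l*sin(l)*cos(l) - 120*l*sin(l) + 1440*sin(l)^4 - 72*sin(l)^3 - 60*sin(l)^2*cos(l) - 1080*sin(l)^2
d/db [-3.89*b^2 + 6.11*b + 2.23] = 6.11 - 7.78*b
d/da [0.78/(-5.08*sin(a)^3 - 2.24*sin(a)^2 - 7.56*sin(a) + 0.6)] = (11.8872*sin(a)^2 + 3.4944*sin(a) + 5.8968)*cos(a)/(5.08*sin(a)^3 + 2.24*sin(a)^2 + 7.56*sin(a) - 0.6)^2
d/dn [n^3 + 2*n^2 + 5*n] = 3*n^2 + 4*n + 5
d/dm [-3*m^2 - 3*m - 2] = -6*m - 3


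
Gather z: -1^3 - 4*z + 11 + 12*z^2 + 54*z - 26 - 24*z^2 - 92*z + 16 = -12*z^2 - 42*z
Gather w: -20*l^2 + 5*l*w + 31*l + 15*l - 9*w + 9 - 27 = -20*l^2 + 46*l + w*(5*l - 9) - 18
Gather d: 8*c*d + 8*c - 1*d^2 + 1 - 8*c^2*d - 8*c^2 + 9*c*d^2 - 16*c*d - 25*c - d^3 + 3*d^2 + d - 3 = -8*c^2 - 17*c - d^3 + d^2*(9*c + 2) + d*(-8*c^2 - 8*c + 1) - 2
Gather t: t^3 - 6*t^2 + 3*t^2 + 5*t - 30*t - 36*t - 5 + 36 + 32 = t^3 - 3*t^2 - 61*t + 63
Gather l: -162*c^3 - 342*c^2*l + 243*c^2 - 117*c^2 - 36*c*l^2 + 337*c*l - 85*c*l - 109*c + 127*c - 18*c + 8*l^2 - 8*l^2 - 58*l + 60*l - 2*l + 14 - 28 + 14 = -162*c^3 + 126*c^2 - 36*c*l^2 + l*(-342*c^2 + 252*c)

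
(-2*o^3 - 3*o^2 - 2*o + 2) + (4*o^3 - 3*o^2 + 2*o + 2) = 2*o^3 - 6*o^2 + 4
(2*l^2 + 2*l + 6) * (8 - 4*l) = -8*l^3 + 8*l^2 - 8*l + 48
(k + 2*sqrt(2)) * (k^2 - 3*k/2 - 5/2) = k^3 - 3*k^2/2 + 2*sqrt(2)*k^2 - 3*sqrt(2)*k - 5*k/2 - 5*sqrt(2)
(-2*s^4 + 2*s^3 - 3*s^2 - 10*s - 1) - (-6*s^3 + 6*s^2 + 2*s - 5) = -2*s^4 + 8*s^3 - 9*s^2 - 12*s + 4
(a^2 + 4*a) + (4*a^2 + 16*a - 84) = 5*a^2 + 20*a - 84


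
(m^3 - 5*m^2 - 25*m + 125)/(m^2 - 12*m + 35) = (m^2 - 25)/(m - 7)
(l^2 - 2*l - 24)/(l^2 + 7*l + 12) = (l - 6)/(l + 3)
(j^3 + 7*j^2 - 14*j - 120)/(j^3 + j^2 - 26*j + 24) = (j + 5)/(j - 1)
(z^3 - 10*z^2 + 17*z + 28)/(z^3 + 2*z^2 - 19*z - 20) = (z - 7)/(z + 5)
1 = 1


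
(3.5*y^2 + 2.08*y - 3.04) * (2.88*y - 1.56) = 10.08*y^3 + 0.5304*y^2 - 12.0*y + 4.7424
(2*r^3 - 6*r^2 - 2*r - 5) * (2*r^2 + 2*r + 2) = 4*r^5 - 8*r^4 - 12*r^3 - 26*r^2 - 14*r - 10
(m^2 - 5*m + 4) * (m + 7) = m^3 + 2*m^2 - 31*m + 28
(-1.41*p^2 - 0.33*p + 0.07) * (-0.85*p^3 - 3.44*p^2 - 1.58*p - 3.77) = 1.1985*p^5 + 5.1309*p^4 + 3.3035*p^3 + 5.5963*p^2 + 1.1335*p - 0.2639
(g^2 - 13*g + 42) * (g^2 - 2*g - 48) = g^4 - 15*g^3 + 20*g^2 + 540*g - 2016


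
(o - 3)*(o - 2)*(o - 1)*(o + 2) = o^4 - 4*o^3 - o^2 + 16*o - 12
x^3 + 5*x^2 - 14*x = x*(x - 2)*(x + 7)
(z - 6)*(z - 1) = z^2 - 7*z + 6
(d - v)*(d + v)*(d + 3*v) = d^3 + 3*d^2*v - d*v^2 - 3*v^3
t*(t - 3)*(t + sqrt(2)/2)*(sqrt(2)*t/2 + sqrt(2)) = sqrt(2)*t^4/2 - sqrt(2)*t^3/2 + t^3/2 - 3*sqrt(2)*t^2 - t^2/2 - 3*t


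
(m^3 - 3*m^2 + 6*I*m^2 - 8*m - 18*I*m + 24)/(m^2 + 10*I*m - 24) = (m^2 + m*(-3 + 2*I) - 6*I)/(m + 6*I)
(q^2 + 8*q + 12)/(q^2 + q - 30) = (q + 2)/(q - 5)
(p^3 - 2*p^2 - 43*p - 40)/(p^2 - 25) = (p^2 - 7*p - 8)/(p - 5)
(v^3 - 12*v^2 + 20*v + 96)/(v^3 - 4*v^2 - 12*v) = (v - 8)/v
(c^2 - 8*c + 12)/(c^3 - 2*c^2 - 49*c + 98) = (c - 6)/(c^2 - 49)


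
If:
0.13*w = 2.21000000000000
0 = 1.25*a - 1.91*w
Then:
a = 25.98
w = 17.00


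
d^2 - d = d*(d - 1)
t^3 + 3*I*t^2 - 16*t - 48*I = (t - 4)*(t + 4)*(t + 3*I)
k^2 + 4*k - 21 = (k - 3)*(k + 7)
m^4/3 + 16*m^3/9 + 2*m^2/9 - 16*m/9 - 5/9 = (m/3 + 1/3)*(m - 1)*(m + 1/3)*(m + 5)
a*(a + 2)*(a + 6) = a^3 + 8*a^2 + 12*a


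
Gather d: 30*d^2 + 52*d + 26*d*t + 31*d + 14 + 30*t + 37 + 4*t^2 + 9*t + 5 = 30*d^2 + d*(26*t + 83) + 4*t^2 + 39*t + 56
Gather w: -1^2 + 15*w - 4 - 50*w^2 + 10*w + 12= -50*w^2 + 25*w + 7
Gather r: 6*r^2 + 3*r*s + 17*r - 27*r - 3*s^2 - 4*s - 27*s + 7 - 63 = 6*r^2 + r*(3*s - 10) - 3*s^2 - 31*s - 56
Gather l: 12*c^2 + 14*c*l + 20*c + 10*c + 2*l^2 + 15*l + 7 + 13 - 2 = 12*c^2 + 30*c + 2*l^2 + l*(14*c + 15) + 18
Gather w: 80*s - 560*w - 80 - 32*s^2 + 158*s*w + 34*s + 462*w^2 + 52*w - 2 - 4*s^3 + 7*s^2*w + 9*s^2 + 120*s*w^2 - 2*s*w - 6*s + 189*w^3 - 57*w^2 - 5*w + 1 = -4*s^3 - 23*s^2 + 108*s + 189*w^3 + w^2*(120*s + 405) + w*(7*s^2 + 156*s - 513) - 81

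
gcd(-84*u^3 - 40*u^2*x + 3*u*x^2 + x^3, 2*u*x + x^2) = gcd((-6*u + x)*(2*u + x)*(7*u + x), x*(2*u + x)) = 2*u + x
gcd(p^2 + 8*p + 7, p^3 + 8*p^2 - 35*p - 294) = p + 7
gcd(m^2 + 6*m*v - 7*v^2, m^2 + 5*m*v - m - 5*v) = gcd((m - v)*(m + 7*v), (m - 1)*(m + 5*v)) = 1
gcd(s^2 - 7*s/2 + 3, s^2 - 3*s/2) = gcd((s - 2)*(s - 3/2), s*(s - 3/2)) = s - 3/2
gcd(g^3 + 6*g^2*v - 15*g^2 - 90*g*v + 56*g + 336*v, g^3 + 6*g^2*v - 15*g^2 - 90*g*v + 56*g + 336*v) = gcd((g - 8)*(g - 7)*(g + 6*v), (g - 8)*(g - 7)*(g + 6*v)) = g^3 + 6*g^2*v - 15*g^2 - 90*g*v + 56*g + 336*v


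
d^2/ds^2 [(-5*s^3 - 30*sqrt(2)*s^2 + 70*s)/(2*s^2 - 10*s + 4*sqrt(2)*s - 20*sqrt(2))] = 25*(-4*sqrt(2)*s^3 + s^3 - 48*s^2 - 30*sqrt(2)*s^2 - 120*s + 84*sqrt(2)*s - 380*sqrt(2) + 112)/(s^6 - 15*s^5 + 6*sqrt(2)*s^5 - 90*sqrt(2)*s^4 + 99*s^4 - 485*s^3 + 466*sqrt(2)*s^3 - 990*sqrt(2)*s^2 + 1800*s^2 - 3000*s + 1200*sqrt(2)*s - 2000*sqrt(2))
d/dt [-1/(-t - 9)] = -1/(t + 9)^2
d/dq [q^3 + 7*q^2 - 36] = q*(3*q + 14)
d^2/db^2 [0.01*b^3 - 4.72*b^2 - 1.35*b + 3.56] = 0.06*b - 9.44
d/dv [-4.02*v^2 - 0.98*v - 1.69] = -8.04*v - 0.98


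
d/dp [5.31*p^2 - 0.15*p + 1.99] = 10.62*p - 0.15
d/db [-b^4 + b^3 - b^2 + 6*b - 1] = -4*b^3 + 3*b^2 - 2*b + 6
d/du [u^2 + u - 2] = 2*u + 1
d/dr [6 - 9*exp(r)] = -9*exp(r)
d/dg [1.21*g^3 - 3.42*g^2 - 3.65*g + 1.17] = 3.63*g^2 - 6.84*g - 3.65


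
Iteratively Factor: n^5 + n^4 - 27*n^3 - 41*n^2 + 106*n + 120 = (n + 1)*(n^4 - 27*n^2 - 14*n + 120) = (n - 5)*(n + 1)*(n^3 + 5*n^2 - 2*n - 24) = (n - 5)*(n + 1)*(n + 4)*(n^2 + n - 6) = (n - 5)*(n + 1)*(n + 3)*(n + 4)*(n - 2)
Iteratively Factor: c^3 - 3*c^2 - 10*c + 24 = (c + 3)*(c^2 - 6*c + 8) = (c - 4)*(c + 3)*(c - 2)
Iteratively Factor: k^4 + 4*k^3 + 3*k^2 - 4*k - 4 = (k + 1)*(k^3 + 3*k^2 - 4) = (k - 1)*(k + 1)*(k^2 + 4*k + 4) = (k - 1)*(k + 1)*(k + 2)*(k + 2)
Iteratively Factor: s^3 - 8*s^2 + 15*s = (s - 5)*(s^2 - 3*s) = (s - 5)*(s - 3)*(s)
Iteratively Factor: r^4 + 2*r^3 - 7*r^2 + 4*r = (r)*(r^3 + 2*r^2 - 7*r + 4) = r*(r - 1)*(r^2 + 3*r - 4) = r*(r - 1)^2*(r + 4)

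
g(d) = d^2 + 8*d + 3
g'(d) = 2*d + 8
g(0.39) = 6.27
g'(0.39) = 8.78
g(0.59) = 8.07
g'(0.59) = 9.18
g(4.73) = 63.21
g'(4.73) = 17.46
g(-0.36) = 0.25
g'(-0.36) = 7.28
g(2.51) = 29.38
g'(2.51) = 13.02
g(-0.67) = -1.91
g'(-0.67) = 6.66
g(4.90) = 66.21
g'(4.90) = 17.80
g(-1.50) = -6.75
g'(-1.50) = 5.00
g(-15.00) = 108.00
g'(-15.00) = -22.00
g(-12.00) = 51.00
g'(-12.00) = -16.00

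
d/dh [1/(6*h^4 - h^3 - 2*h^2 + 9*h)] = (-24*h^3 + 3*h^2 + 4*h - 9)/(h^2*(6*h^3 - h^2 - 2*h + 9)^2)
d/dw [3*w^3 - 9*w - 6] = 9*w^2 - 9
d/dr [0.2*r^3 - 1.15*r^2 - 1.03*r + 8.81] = 0.6*r^2 - 2.3*r - 1.03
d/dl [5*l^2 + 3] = 10*l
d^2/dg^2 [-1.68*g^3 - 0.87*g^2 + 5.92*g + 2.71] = -10.08*g - 1.74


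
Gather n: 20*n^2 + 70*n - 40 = 20*n^2 + 70*n - 40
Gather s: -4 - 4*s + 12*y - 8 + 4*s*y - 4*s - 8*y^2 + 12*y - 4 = s*(4*y - 8) - 8*y^2 + 24*y - 16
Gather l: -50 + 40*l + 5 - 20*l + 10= 20*l - 35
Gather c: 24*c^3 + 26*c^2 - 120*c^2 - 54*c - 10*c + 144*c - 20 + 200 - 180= 24*c^3 - 94*c^2 + 80*c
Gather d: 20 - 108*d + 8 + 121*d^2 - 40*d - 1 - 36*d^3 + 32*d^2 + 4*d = -36*d^3 + 153*d^2 - 144*d + 27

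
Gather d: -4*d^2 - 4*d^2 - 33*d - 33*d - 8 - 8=-8*d^2 - 66*d - 16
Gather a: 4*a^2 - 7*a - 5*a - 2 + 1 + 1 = 4*a^2 - 12*a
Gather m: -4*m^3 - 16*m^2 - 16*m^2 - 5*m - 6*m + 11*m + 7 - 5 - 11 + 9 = -4*m^3 - 32*m^2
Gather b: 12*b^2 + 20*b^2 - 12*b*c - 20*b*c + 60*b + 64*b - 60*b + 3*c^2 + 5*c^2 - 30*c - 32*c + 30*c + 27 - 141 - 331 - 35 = 32*b^2 + b*(64 - 32*c) + 8*c^2 - 32*c - 480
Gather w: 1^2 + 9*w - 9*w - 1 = 0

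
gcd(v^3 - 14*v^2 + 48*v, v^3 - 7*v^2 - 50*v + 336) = v^2 - 14*v + 48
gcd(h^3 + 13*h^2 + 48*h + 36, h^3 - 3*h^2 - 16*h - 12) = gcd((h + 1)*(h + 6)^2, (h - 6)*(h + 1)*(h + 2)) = h + 1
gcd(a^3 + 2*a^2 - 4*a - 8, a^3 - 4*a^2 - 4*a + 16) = a^2 - 4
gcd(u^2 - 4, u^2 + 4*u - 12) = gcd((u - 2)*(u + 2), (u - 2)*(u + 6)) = u - 2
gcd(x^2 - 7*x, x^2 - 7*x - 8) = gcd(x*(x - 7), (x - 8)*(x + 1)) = 1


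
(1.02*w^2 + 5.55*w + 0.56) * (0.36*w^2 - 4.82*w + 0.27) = 0.3672*w^4 - 2.9184*w^3 - 26.274*w^2 - 1.2007*w + 0.1512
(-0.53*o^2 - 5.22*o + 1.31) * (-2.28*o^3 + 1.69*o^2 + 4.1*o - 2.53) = 1.2084*o^5 + 11.0059*o^4 - 13.9816*o^3 - 17.8472*o^2 + 18.5776*o - 3.3143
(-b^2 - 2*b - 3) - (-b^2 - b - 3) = -b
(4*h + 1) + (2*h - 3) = 6*h - 2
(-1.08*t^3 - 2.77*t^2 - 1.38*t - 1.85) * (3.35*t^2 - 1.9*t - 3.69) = -3.618*t^5 - 7.2275*t^4 + 4.6252*t^3 + 6.6458*t^2 + 8.6072*t + 6.8265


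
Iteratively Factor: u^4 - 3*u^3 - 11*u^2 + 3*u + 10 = (u - 1)*(u^3 - 2*u^2 - 13*u - 10) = (u - 5)*(u - 1)*(u^2 + 3*u + 2) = (u - 5)*(u - 1)*(u + 1)*(u + 2)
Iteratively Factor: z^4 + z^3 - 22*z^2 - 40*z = (z + 4)*(z^3 - 3*z^2 - 10*z) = (z + 2)*(z + 4)*(z^2 - 5*z) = z*(z + 2)*(z + 4)*(z - 5)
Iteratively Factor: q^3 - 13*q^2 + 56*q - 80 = (q - 4)*(q^2 - 9*q + 20) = (q - 4)^2*(q - 5)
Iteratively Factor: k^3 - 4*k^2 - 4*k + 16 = (k - 2)*(k^2 - 2*k - 8) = (k - 4)*(k - 2)*(k + 2)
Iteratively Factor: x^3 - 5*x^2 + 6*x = (x - 2)*(x^2 - 3*x) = x*(x - 2)*(x - 3)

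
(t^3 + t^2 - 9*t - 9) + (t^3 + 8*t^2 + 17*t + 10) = 2*t^3 + 9*t^2 + 8*t + 1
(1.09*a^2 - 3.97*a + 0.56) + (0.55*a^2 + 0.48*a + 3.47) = 1.64*a^2 - 3.49*a + 4.03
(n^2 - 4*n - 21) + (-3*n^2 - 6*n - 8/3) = -2*n^2 - 10*n - 71/3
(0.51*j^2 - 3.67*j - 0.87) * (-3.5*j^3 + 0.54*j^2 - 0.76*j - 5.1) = -1.785*j^5 + 13.1204*j^4 + 0.6756*j^3 - 0.2816*j^2 + 19.3782*j + 4.437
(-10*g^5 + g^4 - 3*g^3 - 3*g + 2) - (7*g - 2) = -10*g^5 + g^4 - 3*g^3 - 10*g + 4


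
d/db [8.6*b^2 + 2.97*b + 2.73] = 17.2*b + 2.97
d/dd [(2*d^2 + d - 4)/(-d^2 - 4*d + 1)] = (-7*d^2 - 4*d - 15)/(d^4 + 8*d^3 + 14*d^2 - 8*d + 1)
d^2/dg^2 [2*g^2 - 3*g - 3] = 4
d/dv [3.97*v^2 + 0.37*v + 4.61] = 7.94*v + 0.37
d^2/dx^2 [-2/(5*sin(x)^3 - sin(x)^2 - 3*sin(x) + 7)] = 2*(225*sin(x)^6 - 55*sin(x)^5 - 326*sin(x)^4 - 226*sin(x)^3 + 121*sin(x)^2 + 213*sin(x) - 32)/(5*sin(x)^3 - sin(x)^2 - 3*sin(x) + 7)^3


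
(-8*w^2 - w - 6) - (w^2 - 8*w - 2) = -9*w^2 + 7*w - 4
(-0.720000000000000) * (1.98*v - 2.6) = 1.872 - 1.4256*v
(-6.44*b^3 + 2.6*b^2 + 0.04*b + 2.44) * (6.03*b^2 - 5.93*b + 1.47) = -38.8332*b^5 + 53.8672*b^4 - 24.6436*b^3 + 18.298*b^2 - 14.4104*b + 3.5868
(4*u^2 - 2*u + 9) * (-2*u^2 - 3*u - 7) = -8*u^4 - 8*u^3 - 40*u^2 - 13*u - 63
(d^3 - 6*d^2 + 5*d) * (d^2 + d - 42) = d^5 - 5*d^4 - 43*d^3 + 257*d^2 - 210*d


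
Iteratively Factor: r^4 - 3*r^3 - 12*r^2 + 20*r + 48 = (r - 3)*(r^3 - 12*r - 16) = (r - 3)*(r + 2)*(r^2 - 2*r - 8) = (r - 3)*(r + 2)^2*(r - 4)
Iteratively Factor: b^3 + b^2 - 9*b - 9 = (b + 1)*(b^2 - 9) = (b + 1)*(b + 3)*(b - 3)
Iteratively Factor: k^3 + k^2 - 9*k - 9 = (k - 3)*(k^2 + 4*k + 3) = (k - 3)*(k + 3)*(k + 1)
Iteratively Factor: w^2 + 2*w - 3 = (w + 3)*(w - 1)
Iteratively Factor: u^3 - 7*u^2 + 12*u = (u - 4)*(u^2 - 3*u) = u*(u - 4)*(u - 3)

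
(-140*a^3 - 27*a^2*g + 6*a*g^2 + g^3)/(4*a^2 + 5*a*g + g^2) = (-35*a^2 + 2*a*g + g^2)/(a + g)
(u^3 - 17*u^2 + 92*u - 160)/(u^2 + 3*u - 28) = (u^2 - 13*u + 40)/(u + 7)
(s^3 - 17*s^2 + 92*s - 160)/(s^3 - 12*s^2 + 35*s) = (s^2 - 12*s + 32)/(s*(s - 7))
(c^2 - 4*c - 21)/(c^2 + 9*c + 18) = (c - 7)/(c + 6)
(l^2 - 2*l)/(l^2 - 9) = l*(l - 2)/(l^2 - 9)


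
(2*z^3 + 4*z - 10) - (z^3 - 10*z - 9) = z^3 + 14*z - 1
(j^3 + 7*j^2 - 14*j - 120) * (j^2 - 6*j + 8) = j^5 + j^4 - 48*j^3 + 20*j^2 + 608*j - 960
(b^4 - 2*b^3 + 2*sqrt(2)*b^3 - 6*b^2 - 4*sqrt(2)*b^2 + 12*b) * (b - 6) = b^5 - 8*b^4 + 2*sqrt(2)*b^4 - 16*sqrt(2)*b^3 + 6*b^3 + 24*sqrt(2)*b^2 + 48*b^2 - 72*b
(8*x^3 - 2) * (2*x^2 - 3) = 16*x^5 - 24*x^3 - 4*x^2 + 6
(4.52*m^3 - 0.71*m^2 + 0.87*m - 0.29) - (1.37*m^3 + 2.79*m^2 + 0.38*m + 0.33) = 3.15*m^3 - 3.5*m^2 + 0.49*m - 0.62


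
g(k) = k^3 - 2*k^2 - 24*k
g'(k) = 3*k^2 - 4*k - 24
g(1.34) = -33.35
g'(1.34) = -23.97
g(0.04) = -0.96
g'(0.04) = -24.16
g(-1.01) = 21.17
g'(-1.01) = -16.90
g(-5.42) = -87.89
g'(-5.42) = 85.81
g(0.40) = -9.86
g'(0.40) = -25.12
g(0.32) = -7.85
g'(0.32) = -24.97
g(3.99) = -64.08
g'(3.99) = 7.80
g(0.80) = -19.97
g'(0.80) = -25.28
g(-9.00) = -675.00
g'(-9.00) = 255.00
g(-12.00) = -1728.00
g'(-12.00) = 456.00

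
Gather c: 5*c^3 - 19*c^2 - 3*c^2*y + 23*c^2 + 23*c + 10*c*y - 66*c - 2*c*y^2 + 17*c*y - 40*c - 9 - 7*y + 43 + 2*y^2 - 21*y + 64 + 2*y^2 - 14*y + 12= 5*c^3 + c^2*(4 - 3*y) + c*(-2*y^2 + 27*y - 83) + 4*y^2 - 42*y + 110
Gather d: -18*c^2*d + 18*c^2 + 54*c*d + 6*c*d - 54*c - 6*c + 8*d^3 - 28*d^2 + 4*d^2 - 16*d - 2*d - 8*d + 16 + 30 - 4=18*c^2 - 60*c + 8*d^3 - 24*d^2 + d*(-18*c^2 + 60*c - 26) + 42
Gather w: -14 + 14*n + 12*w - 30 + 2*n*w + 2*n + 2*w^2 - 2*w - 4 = 16*n + 2*w^2 + w*(2*n + 10) - 48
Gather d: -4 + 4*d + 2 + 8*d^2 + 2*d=8*d^2 + 6*d - 2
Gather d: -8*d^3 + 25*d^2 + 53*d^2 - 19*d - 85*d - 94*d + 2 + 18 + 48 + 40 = -8*d^3 + 78*d^2 - 198*d + 108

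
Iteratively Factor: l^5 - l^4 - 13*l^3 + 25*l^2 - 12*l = (l)*(l^4 - l^3 - 13*l^2 + 25*l - 12) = l*(l + 4)*(l^3 - 5*l^2 + 7*l - 3) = l*(l - 1)*(l + 4)*(l^2 - 4*l + 3) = l*(l - 1)^2*(l + 4)*(l - 3)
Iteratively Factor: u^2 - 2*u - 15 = (u + 3)*(u - 5)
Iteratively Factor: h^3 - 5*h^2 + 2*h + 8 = (h - 2)*(h^2 - 3*h - 4) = (h - 2)*(h + 1)*(h - 4)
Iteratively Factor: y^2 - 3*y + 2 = (y - 2)*(y - 1)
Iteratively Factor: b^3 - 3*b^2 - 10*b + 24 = (b - 2)*(b^2 - b - 12) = (b - 4)*(b - 2)*(b + 3)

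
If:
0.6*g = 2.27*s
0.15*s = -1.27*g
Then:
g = 0.00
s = 0.00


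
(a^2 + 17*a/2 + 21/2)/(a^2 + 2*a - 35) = (a + 3/2)/(a - 5)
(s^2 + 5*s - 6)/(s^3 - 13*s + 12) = (s + 6)/(s^2 + s - 12)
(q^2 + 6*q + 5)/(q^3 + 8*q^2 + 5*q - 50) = (q + 1)/(q^2 + 3*q - 10)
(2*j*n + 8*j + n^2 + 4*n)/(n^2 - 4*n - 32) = (2*j + n)/(n - 8)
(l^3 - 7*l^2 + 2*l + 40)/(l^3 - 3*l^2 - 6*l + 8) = (l - 5)/(l - 1)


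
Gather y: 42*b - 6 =42*b - 6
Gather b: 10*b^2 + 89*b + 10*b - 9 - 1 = 10*b^2 + 99*b - 10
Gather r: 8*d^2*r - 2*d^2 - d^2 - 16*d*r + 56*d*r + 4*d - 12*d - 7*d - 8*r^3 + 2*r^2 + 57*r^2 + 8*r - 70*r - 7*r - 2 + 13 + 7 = -3*d^2 - 15*d - 8*r^3 + 59*r^2 + r*(8*d^2 + 40*d - 69) + 18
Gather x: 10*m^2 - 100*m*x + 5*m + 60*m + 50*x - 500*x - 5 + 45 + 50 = 10*m^2 + 65*m + x*(-100*m - 450) + 90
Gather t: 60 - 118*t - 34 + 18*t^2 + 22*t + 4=18*t^2 - 96*t + 30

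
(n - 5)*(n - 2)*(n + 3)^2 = n^4 - n^3 - 23*n^2 - 3*n + 90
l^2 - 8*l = l*(l - 8)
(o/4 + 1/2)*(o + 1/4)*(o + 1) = o^3/4 + 13*o^2/16 + 11*o/16 + 1/8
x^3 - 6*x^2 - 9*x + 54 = (x - 6)*(x - 3)*(x + 3)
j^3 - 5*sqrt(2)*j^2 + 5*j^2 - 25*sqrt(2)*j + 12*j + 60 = (j + 5)*(j - 3*sqrt(2))*(j - 2*sqrt(2))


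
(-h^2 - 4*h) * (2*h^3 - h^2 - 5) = -2*h^5 - 7*h^4 + 4*h^3 + 5*h^2 + 20*h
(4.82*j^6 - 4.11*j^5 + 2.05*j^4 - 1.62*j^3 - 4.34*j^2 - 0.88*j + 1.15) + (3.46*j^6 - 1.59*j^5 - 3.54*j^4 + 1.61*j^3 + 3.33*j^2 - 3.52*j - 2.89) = 8.28*j^6 - 5.7*j^5 - 1.49*j^4 - 0.01*j^3 - 1.01*j^2 - 4.4*j - 1.74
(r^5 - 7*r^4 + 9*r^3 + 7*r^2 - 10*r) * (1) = r^5 - 7*r^4 + 9*r^3 + 7*r^2 - 10*r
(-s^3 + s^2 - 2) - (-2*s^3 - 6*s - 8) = s^3 + s^2 + 6*s + 6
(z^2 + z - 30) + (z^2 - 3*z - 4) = 2*z^2 - 2*z - 34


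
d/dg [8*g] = 8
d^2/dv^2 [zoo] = 0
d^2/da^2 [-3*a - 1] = 0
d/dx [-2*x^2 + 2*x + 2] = 2 - 4*x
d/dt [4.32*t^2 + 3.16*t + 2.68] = 8.64*t + 3.16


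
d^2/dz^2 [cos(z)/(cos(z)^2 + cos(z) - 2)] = (2*(2*cos(z) + 1)^2*sin(z)^2*cos(z) - (cos(z)^2 + cos(z) - 2)^2*cos(z) + (cos(z)^2 + cos(z) - 2)*(3*cos(2*z) + 4*cos(3*z) - 1)/2)/(cos(z)^2 + cos(z) - 2)^3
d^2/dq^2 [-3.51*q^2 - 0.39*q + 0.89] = -7.02000000000000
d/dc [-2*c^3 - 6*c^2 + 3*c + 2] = -6*c^2 - 12*c + 3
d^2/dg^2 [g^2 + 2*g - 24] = 2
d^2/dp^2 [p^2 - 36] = 2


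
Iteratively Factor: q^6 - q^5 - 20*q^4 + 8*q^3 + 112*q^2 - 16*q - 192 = (q + 2)*(q^5 - 3*q^4 - 14*q^3 + 36*q^2 + 40*q - 96) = (q + 2)*(q + 3)*(q^4 - 6*q^3 + 4*q^2 + 24*q - 32) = (q + 2)^2*(q + 3)*(q^3 - 8*q^2 + 20*q - 16) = (q - 4)*(q + 2)^2*(q + 3)*(q^2 - 4*q + 4) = (q - 4)*(q - 2)*(q + 2)^2*(q + 3)*(q - 2)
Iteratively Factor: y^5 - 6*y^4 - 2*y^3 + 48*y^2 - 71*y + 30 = (y - 1)*(y^4 - 5*y^3 - 7*y^2 + 41*y - 30) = (y - 1)*(y + 3)*(y^3 - 8*y^2 + 17*y - 10) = (y - 5)*(y - 1)*(y + 3)*(y^2 - 3*y + 2) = (y - 5)*(y - 2)*(y - 1)*(y + 3)*(y - 1)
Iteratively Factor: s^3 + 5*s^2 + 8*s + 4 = (s + 2)*(s^2 + 3*s + 2) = (s + 1)*(s + 2)*(s + 2)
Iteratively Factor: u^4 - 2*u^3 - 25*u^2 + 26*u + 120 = (u + 4)*(u^3 - 6*u^2 - u + 30) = (u - 5)*(u + 4)*(u^2 - u - 6) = (u - 5)*(u - 3)*(u + 4)*(u + 2)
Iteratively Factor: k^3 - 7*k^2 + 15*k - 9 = (k - 3)*(k^2 - 4*k + 3) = (k - 3)*(k - 1)*(k - 3)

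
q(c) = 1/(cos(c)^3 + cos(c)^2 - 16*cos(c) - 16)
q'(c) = (3*sin(c)*cos(c)^2 + 2*sin(c)*cos(c) - 16*sin(c))/(cos(c)^3 + cos(c)^2 - 16*cos(c) - 16)^2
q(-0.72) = -0.04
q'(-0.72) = 0.01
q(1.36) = -0.05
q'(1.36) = -0.04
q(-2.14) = -0.14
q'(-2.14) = 0.26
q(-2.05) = -0.12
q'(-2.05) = 0.20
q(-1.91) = -0.09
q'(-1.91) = 0.14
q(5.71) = -0.04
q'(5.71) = 0.01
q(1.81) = -0.08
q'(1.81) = -0.11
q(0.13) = -0.03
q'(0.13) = -0.00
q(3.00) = -6.65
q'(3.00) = -93.94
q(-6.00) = -0.03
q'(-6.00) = 0.00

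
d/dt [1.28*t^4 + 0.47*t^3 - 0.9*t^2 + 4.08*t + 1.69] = 5.12*t^3 + 1.41*t^2 - 1.8*t + 4.08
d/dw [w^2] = 2*w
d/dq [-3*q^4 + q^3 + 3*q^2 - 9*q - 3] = -12*q^3 + 3*q^2 + 6*q - 9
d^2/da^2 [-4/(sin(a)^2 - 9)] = 8*(2*sin(a)^4 + 15*sin(a)^2 - 9)/(sin(a)^2 - 9)^3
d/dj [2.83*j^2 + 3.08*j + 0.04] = 5.66*j + 3.08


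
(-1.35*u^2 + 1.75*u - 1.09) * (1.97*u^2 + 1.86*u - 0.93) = -2.6595*u^4 + 0.9365*u^3 + 2.3632*u^2 - 3.6549*u + 1.0137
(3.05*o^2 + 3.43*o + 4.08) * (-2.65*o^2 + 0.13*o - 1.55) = -8.0825*o^4 - 8.693*o^3 - 15.0936*o^2 - 4.7861*o - 6.324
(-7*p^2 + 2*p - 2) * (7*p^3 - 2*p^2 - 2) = -49*p^5 + 28*p^4 - 18*p^3 + 18*p^2 - 4*p + 4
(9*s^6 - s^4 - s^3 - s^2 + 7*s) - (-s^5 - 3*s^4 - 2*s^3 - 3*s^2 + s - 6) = 9*s^6 + s^5 + 2*s^4 + s^3 + 2*s^2 + 6*s + 6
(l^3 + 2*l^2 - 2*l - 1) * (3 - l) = -l^4 + l^3 + 8*l^2 - 5*l - 3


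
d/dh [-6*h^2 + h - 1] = 1 - 12*h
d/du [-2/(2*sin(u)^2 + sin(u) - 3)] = 2*(4*sin(u) + 1)*cos(u)/(sin(u) - cos(2*u) - 2)^2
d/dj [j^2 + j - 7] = 2*j + 1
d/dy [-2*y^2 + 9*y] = 9 - 4*y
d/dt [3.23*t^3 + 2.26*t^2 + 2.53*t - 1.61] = 9.69*t^2 + 4.52*t + 2.53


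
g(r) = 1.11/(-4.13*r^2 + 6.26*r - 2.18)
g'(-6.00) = -0.00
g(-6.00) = -0.01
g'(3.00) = 0.05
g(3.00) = -0.05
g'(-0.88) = -0.13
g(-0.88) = -0.10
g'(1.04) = 138.61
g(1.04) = -8.13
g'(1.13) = 23.65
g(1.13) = -2.92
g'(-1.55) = -0.04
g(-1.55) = -0.05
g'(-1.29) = -0.06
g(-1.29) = -0.06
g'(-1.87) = -0.03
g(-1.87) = -0.04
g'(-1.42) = -0.05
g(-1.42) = -0.06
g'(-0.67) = -0.19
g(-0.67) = -0.13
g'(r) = 1.11*(8.26*r - 6.26)/(-4.13*r^2 + 6.26*r - 2.18)^2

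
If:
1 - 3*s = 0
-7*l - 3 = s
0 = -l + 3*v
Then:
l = -10/21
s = 1/3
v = -10/63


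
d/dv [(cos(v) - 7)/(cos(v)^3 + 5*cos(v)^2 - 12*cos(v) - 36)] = (-137*cos(v)/2 - 8*cos(2*v) + cos(3*v)/2 + 112)*sin(v)/(cos(v)^3 + 5*cos(v)^2 - 12*cos(v) - 36)^2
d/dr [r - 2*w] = 1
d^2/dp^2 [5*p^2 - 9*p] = 10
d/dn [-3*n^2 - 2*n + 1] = -6*n - 2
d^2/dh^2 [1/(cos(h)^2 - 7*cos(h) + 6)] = (-4*sin(h)^4 + 27*sin(h)^2 - 273*cos(h)/4 + 21*cos(3*h)/4 + 63)/((cos(h) - 6)^3*(cos(h) - 1)^3)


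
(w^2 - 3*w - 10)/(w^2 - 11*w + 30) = (w + 2)/(w - 6)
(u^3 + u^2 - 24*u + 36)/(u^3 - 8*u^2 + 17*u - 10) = (u^2 + 3*u - 18)/(u^2 - 6*u + 5)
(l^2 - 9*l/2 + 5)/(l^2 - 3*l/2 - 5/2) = (l - 2)/(l + 1)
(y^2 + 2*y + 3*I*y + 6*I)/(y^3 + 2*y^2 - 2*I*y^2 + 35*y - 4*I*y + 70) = (y + 3*I)/(y^2 - 2*I*y + 35)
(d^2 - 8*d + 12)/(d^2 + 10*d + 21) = (d^2 - 8*d + 12)/(d^2 + 10*d + 21)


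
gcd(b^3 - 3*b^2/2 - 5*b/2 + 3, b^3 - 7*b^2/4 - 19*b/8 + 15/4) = b^2 - b/2 - 3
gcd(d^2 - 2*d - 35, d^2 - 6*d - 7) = d - 7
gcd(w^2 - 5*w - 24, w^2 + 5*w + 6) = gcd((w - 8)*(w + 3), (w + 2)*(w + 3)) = w + 3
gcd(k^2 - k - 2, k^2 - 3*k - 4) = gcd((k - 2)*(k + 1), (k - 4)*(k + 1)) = k + 1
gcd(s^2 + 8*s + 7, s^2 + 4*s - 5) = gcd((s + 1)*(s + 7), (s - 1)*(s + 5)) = 1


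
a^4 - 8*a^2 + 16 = (a - 2)^2*(a + 2)^2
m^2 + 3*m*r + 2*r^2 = (m + r)*(m + 2*r)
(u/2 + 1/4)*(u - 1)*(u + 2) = u^3/2 + 3*u^2/4 - 3*u/4 - 1/2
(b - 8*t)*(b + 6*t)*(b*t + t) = b^3*t - 2*b^2*t^2 + b^2*t - 48*b*t^3 - 2*b*t^2 - 48*t^3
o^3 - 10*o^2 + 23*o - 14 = (o - 7)*(o - 2)*(o - 1)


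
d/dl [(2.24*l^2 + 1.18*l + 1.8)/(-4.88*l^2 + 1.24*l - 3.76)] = (8.536*l^2 + 0.723200000000002*l - 6.6688)/(23.8144*l^4 - 12.1024*l^3 + 38.2352*l^2 - 9.3248*l + 14.1376)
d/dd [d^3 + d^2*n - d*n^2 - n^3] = 3*d^2 + 2*d*n - n^2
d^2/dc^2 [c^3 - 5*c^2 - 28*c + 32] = 6*c - 10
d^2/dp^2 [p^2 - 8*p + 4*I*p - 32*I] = 2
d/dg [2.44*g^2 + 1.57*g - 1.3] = 4.88*g + 1.57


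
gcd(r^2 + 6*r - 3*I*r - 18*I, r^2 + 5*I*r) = 1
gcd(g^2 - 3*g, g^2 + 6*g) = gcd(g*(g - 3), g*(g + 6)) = g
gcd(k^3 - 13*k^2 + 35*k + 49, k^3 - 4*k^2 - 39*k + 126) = k - 7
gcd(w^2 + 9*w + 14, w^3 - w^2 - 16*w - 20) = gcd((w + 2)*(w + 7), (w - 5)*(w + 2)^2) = w + 2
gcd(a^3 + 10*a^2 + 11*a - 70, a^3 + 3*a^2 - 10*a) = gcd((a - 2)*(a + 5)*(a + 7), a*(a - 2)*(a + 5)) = a^2 + 3*a - 10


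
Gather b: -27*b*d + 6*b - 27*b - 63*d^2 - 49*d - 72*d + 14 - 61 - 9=b*(-27*d - 21) - 63*d^2 - 121*d - 56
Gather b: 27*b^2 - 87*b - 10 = 27*b^2 - 87*b - 10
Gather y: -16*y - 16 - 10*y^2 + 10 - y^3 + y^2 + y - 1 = -y^3 - 9*y^2 - 15*y - 7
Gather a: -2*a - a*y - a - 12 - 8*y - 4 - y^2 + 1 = a*(-y - 3) - y^2 - 8*y - 15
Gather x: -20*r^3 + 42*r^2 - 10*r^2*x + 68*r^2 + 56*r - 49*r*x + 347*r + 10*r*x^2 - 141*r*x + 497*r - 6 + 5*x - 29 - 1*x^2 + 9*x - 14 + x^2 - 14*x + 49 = -20*r^3 + 110*r^2 + 10*r*x^2 + 900*r + x*(-10*r^2 - 190*r)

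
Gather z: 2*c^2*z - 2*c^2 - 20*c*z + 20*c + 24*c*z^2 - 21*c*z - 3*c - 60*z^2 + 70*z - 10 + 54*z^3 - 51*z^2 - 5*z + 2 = -2*c^2 + 17*c + 54*z^3 + z^2*(24*c - 111) + z*(2*c^2 - 41*c + 65) - 8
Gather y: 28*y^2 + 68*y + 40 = 28*y^2 + 68*y + 40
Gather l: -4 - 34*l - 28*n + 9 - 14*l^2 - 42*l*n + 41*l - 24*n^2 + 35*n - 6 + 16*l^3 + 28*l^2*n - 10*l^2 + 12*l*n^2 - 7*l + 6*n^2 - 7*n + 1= 16*l^3 + l^2*(28*n - 24) + l*(12*n^2 - 42*n) - 18*n^2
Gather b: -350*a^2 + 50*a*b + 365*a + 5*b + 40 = -350*a^2 + 365*a + b*(50*a + 5) + 40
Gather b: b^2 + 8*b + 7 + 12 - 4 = b^2 + 8*b + 15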